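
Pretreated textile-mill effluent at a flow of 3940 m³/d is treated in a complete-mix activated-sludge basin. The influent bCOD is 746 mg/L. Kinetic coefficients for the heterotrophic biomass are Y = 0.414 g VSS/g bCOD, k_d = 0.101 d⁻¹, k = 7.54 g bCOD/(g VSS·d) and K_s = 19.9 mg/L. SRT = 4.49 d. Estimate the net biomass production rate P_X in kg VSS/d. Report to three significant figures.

P_X ≈ 835 kg VSS/d

From the Monod/SRT balance for a CMAS, S = K_s·(1+k_d θ_c)/[θ_c·(Y k − k_d) − 1] = 19.9 × (1 + 0.101 × 4.49) / [4.49 × (0.414 × 7.54 − 0.101) − 1] = 28.92 / 12.56 = 2.302 mg/L.
Observed yield with endogenous decay: Y_obs = Y / (1 + k_d·θ_c) = 0.414 / (1 + 0.101 × 4.49) = 0.414 / 1.453 = 0.2848 g VSS/g bCOD.
Mass of bCOD removed per day: Q(S₀ − S) = 3940 × 743.7 g/m³ = 2930 kg/d.
Net biomass production P_X = Y_obs × Q·(S₀ − S) = 0.2848 × 2930 = 834.6 kg VSS/d.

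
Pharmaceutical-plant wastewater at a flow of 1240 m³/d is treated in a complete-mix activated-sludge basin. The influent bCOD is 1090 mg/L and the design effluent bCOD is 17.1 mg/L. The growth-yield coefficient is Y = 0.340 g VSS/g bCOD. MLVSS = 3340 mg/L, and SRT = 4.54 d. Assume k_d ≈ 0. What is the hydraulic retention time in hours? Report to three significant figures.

Biomass mass balance (decay neglected): V·X = Y·Q·(S₀ − S)·θ_c, so V = 0.340 × 1240 × (1090 − 17.1) × 4.54 / 3340 = 614.9 m³.
τ = V/Q = 614.9/1240 = 0.4958 d, or 11.90 h.

τ ≈ 11.9 h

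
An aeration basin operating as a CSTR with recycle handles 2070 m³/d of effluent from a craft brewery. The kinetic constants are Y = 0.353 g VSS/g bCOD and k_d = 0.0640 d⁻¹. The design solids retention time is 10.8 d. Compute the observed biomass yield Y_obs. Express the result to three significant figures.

Y_obs ≈ 0.209 g VSS/g bCOD

Y_obs = Y / (1 + k_d θ_c) = 0.353 / (1 + 0.0640 × 10.8) = 0.353 / 1.691 = 0.2087.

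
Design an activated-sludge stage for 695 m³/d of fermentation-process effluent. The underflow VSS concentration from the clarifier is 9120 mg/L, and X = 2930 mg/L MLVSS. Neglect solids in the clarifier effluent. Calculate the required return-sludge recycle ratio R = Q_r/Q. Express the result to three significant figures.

Solids balance on the clarifier gives (1+R)X = R·X_r, so R = X/(X_r − X) = 2930 / (9120 − 2930) = 0.4733.

R ≈ 0.473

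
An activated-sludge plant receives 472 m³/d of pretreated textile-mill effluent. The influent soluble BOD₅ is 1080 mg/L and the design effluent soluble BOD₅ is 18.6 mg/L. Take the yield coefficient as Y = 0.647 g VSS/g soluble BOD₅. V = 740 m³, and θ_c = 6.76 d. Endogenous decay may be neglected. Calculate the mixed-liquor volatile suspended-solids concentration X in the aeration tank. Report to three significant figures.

X ≈ 2960 mg/L

X = Y·Q·ΔS·θ_c / V = 0.647 × 472 × (1080 − 18.6) × 6.76 / 740 = 2961 mg/L.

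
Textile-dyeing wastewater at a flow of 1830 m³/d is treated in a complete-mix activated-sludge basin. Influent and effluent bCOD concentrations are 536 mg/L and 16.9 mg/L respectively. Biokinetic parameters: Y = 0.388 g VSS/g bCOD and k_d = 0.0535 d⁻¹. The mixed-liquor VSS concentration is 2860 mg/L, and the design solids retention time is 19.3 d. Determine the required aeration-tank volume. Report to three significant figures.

Rearranging the biomass balance for a CMAS with decay, V = Y·Q·ΔS·θ_c / [X·(1+k_d θ_c)] = 0.388 × 1830 × (536 − 16.9) × 19.3 / [2860 × (1 + 0.0535 × 19.3)] = 7.11×10^6 / 5813 = 1224 m³.

V ≈ 1220 m³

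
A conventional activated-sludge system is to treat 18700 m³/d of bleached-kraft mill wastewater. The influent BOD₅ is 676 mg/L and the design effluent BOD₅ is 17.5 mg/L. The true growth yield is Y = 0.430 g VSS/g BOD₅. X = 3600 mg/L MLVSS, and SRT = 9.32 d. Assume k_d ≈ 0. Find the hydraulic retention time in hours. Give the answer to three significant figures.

τ ≈ 17.6 h

Biomass mass balance (decay neglected): V·X = Y·Q·(S₀ − S)·θ_c, so V = 0.430 × 18700 × (676 − 17.5) × 9.32 / 3600 = 13708 m³.
Hydraulic retention time τ = V/Q = 13708 / 18700 = 0.7331 d = 17.59 h.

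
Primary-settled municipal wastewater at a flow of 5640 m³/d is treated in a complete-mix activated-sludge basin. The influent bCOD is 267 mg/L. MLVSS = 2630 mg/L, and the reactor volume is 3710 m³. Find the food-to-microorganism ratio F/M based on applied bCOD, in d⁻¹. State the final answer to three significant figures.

F/M = applied load / biomass = Q·S₀/(V·X) = 5640 × 267 / (3710 × 2630) = 0.1543 d⁻¹.

F/M ≈ 0.154 d⁻¹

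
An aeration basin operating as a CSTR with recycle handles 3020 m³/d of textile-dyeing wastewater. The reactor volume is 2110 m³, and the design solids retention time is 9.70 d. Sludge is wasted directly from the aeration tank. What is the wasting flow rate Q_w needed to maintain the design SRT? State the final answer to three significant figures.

Q_w ≈ 218 m³/d

For wasting at MLVSS concentration, Q_w = V/θ_c = 2110/9.70 = 217.5 m³/d.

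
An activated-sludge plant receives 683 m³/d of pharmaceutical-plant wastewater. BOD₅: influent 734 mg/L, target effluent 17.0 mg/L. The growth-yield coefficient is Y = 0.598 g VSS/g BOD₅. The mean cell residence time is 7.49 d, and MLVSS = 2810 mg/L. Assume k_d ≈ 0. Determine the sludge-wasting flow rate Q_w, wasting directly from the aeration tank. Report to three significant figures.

Q_w ≈ 104 m³/d

Biomass mass balance (decay neglected): V·X = Y·Q·(S₀ − S)·θ_c, so V = 0.598 × 683 × (734 − 17.0) × 7.49 / 2810 = 780.6 m³.
Wasting from the aeration tank: Q_w = V / θ_c = 780.6 / 7.49 = 104.2 m³/d.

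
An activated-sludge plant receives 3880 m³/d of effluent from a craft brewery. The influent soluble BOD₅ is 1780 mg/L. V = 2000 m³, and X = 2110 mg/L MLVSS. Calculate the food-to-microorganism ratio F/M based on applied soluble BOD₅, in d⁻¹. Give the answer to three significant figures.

F/M ≈ 1.64 d⁻¹

Food-to-microorganism ratio F/M = Q S₀ / (V X) = 3880 × 1780 / (2000 × 2110) = 1.637 d⁻¹.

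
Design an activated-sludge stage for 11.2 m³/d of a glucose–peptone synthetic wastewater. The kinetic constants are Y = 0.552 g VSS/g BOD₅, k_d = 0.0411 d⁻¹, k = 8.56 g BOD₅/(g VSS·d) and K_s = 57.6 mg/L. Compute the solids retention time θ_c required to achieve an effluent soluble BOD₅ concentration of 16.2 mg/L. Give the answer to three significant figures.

θ_c ≈ 1.00 d

At the target effluent, Y k S/(K_s+S) = 0.552×8.56×16.2/73.80 = 1.037 d⁻¹.
1/θ_c = 1.037 − 0.0411 = 0.9961 d⁻¹, so θ_c = 1.004 d.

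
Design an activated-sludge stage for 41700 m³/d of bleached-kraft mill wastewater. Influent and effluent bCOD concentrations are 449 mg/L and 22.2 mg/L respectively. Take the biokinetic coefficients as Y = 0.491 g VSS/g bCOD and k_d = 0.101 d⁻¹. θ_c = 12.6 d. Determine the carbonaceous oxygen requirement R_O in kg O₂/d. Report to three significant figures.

R_O ≈ 12300 kg O₂/d

Correct the yield for decay: Y_obs = Y/(1 + k_d θ_c) = 0.491 / (1 + 0.101 × 12.6) = 0.491 / 2.273 = 0.2161.
ΔS = 449 − 22.2 = 426.8 mg/L, so the substrate removal rate is 41700 × 426.8/1000 = 17798 kg bCOD/d.
Biomass synthesised: P_X = Y_obs × 17798 = 3845 kg VSS/d.
Carbonaceous O₂ demand = substrate oxidised − cell-mass equivalent = 17798 − 1.42 × 3845 = 12337 kg O₂/d.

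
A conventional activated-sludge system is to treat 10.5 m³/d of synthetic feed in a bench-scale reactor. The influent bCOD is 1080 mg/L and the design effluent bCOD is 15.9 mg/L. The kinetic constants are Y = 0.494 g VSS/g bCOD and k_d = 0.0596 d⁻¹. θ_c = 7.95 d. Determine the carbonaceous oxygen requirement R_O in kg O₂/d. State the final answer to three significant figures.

Y_obs = Y / (1 + k_d θ_c) = 0.494 / (1 + 0.0596 × 7.95) = 0.494 / 1.474 = 0.3352.
Substrate removed = Q·(S₀ − S) = 10.5 m³/d × (1080 − 15.9) g/m³ = 1.12×10^4 g/d = 11.17 kg/d.
Biomass synthesised: P_X = Y_obs × 11.17 = 3.745 kg VSS/d.
Carbonaceous O₂ demand = substrate oxidised − cell-mass equivalent = 11.17 − 1.42 × 3.745 = 5.855 kg O₂/d.

R_O ≈ 5.86 kg O₂/d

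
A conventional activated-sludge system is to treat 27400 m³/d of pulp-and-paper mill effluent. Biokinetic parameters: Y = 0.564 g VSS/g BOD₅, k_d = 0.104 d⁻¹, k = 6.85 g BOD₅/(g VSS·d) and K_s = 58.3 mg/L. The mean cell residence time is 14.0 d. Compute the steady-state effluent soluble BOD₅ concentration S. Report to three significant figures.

S ≈ 2.77 mg/L

Effluent substrate depends only on kinetics and SRT: S = K_s(1 + k_d θ_c) / [θ_c(Yk − k_d) − 1] = 58.3 × (1 + 0.104 × 14.0) / [14.0 × (0.564 × 6.85 − 0.104) − 1] = 143.2 / 51.63 = 2.773 mg/L.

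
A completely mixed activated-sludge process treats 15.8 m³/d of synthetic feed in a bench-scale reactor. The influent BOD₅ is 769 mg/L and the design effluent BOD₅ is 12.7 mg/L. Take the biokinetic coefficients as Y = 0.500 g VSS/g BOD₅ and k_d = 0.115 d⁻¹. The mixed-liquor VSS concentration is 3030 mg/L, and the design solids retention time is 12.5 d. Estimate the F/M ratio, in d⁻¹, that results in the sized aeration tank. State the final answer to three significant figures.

F/M ≈ 0.397 d⁻¹

From the SRT design equation V = Y Q (S₀−S) θ_c / [X (1 + k_d θ_c)] = 0.500 × 15.8 × (769 − 12.7) × 12.5 / [3030 × (1 + 0.115 × 12.5)] = 7.47×10^4 / 7386 = 10.11 m³.
Food-to-microorganism ratio F/M = Q S₀ / (V X) = 15.8 × 769 / (10.11 × 3030) = 0.3965 d⁻¹.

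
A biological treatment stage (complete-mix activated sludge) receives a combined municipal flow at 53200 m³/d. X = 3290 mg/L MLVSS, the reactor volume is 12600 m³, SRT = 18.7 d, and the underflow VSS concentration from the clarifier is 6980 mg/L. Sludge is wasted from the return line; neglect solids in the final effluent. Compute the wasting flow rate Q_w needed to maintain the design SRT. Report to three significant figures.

Q_w ≈ 318 m³/d

Q_w = (V·X)/(θ_c X_r) = 12600 × 3290 / (18.7 × 6980) = 317.6 m³/d.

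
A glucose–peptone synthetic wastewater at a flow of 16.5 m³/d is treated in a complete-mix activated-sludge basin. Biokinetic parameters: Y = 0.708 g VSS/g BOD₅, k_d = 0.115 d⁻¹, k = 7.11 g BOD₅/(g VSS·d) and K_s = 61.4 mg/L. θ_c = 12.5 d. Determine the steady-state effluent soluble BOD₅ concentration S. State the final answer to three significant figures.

S ≈ 2.47 mg/L

Effluent substrate depends only on kinetics and SRT: S = K_s(1 + k_d θ_c) / [θ_c(Yk − k_d) − 1] = 61.4 × (1 + 0.115 × 12.5) / [12.5 × (0.708 × 7.11 − 0.115) − 1] = 149.7 / 60.49 = 2.474 mg/L.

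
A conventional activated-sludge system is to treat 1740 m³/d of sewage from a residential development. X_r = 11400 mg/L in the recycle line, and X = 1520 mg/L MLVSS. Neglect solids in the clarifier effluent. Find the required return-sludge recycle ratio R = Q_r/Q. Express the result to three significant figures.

Solids balance on the clarifier gives (1+R)X = R·X_r, so R = X/(X_r − X) = 1520 / (11400 − 1520) = 0.1538.

R ≈ 0.154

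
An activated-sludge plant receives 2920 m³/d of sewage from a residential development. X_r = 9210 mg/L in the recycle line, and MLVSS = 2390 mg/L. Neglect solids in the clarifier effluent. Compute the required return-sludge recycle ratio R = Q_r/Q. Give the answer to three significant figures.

R ≈ 0.350

R = Q_r/Q = X/(X_r − X) = 2390 / (9210 − 2390) = 0.3504.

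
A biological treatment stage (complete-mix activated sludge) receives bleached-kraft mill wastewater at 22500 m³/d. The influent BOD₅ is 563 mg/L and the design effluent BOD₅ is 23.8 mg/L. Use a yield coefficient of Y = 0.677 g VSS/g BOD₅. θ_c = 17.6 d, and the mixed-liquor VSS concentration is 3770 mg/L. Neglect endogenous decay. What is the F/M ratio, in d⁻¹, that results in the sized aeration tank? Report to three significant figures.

With k_d = 0 the design equation reduces to V = Y Q (S₀−S) θ_c / X = 0.677 × 22500 × (563 − 23.8) × 17.6 / 3770 = 38344 m³.
F/M = applied load / biomass = Q·S₀/(V·X) = 22500 × 563 / (38344 × 3770) = 0.08763 d⁻¹.

F/M ≈ 0.0876 d⁻¹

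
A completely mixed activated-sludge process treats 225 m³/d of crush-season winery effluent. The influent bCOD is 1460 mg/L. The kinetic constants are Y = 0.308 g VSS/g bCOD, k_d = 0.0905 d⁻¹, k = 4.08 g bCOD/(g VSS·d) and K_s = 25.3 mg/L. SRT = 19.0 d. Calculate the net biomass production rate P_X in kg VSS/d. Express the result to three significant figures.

Effluent substrate depends only on kinetics and SRT: S = K_s(1 + k_d θ_c) / [θ_c(Yk − k_d) − 1] = 25.3 × (1 + 0.0905 × 19.0) / [19.0 × (0.308 × 4.08 − 0.0905) − 1] = 68.80 / 21.16 = 3.252 mg/L.
The observed yield is Y_obs = Y/(1 + k_d·θ_c) = 0.308 / (1 + 0.0905 × 19.0) = 0.308 / 2.720 = 0.1133 g VSS per g bCOD removed.
Q·(S₀ − S) = 225 × (1460 − 3.25) × 10⁻³ = 327.8 kg/d removed.
Net biomass production P_X = Y_obs × Q·(S₀ − S) = 0.1133 × 327.8 = 37.12 kg VSS/d.

P_X ≈ 37.1 kg VSS/d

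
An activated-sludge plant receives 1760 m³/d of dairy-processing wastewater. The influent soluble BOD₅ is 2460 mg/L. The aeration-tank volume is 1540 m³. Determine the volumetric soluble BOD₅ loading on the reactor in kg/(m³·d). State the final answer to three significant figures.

L_v = Q S₀ / V = 1760 × 2460 × 10⁻³ / 1540 = 2.811 kg/(m³·d).

L_v ≈ 2.81 kg soluble BOD₅/(m³·d)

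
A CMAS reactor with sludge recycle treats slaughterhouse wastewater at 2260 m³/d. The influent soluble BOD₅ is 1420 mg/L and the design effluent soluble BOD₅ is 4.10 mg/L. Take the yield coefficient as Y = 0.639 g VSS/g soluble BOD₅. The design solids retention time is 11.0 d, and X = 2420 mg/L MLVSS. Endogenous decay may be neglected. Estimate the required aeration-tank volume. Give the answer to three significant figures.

With k_d = 0 the design equation reduces to V = Y Q (S₀−S) θ_c / X = 0.639 × 2260 × (1420 − 4.10) × 11.0 / 2420 = 9294 m³.

V ≈ 9290 m³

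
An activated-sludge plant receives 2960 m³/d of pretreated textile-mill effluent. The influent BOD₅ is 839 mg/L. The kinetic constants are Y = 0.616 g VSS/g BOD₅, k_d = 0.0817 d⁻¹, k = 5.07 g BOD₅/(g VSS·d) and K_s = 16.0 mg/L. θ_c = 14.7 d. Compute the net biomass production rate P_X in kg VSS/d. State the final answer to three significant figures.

P_X ≈ 694 kg VSS/d

Effluent substrate depends only on kinetics and SRT: S = K_s(1 + k_d θ_c) / [θ_c(Yk − k_d) − 1] = 16.0 × (1 + 0.0817 × 14.7) / [14.7 × (0.616 × 5.07 − 0.0817) − 1] = 35.22 / 43.71 = 0.8057 mg/L.
Observed yield with endogenous decay: Y_obs = Y / (1 + k_d·θ_c) = 0.616 / (1 + 0.0817 × 14.7) = 0.616 / 2.201 = 0.2799 g VSS/g BOD₅.
Substrate removed = Q·(S₀ − S) = 2960 m³/d × (839 − 0.806) g/m³ = 2.48×10^6 g/d = 2481 kg/d.
So the net sludge growth is P_X = 0.2799 × 2481 = 694.4 kg VSS/d.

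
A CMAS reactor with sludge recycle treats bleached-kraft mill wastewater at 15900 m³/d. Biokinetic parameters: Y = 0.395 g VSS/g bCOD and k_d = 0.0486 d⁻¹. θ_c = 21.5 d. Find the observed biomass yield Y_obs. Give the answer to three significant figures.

Y_obs ≈ 0.193 g VSS/g bCOD

Y_obs = Y / (1 + k_d θ_c) = 0.395 / (1 + 0.0486 × 21.5) = 0.395 / 2.045 = 0.1932.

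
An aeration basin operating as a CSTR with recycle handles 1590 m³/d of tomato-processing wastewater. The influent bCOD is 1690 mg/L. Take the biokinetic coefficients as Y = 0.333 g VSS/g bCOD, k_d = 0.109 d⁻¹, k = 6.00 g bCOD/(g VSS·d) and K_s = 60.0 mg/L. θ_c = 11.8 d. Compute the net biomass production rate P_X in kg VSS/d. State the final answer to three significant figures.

For a completely mixed reactor with recycle the Lawrence–McCarty relation gives S = K_s·(1 + k_d·θ_c) / [θ_c·(Y·k − k_d) − 1] = 60.0 × (1 + 0.109 × 11.8) / [11.8 × (0.333 × 6.00 − 0.109) − 1] = 137.2 / 21.29 = 6.443 mg/L.
The observed yield is Y_obs = Y/(1 + k_d·θ_c) = 0.333 / (1 + 0.109 × 11.8) = 0.333 / 2.286 = 0.1457 g VSS per g bCOD removed.
Mass of bCOD removed per day: Q(S₀ − S) = 1590 × 1684 g/m³ = 2677 kg/d.
Net biomass production P_X = Y_obs × Q·(S₀ − S) = 0.1457 × 2677 = 389.9 kg VSS/d.

P_X ≈ 390 kg VSS/d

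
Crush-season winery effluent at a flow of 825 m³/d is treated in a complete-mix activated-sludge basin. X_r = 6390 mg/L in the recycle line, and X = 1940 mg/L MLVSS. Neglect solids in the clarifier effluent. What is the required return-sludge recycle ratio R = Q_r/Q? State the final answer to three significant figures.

Mass balance around the secondary clarifier (neglecting effluent solids): R = X / (X_r − X) = 1940 / (6390 − 1940) = 0.4360.

R ≈ 0.436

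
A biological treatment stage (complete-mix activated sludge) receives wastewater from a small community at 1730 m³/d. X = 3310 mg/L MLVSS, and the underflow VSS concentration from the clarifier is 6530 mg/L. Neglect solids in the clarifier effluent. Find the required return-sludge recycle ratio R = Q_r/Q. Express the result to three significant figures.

Solids balance on the clarifier gives (1+R)X = R·X_r, so R = X/(X_r − X) = 3310 / (6530 − 3310) = 1.028.

R ≈ 1.03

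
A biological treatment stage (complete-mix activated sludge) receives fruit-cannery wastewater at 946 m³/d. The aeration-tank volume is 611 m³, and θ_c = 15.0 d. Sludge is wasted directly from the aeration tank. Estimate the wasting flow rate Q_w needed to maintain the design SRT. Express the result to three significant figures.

Q_w ≈ 40.7 m³/d

With mixed-liquor wasting, θ_c = V/Q_w, so Q_w = V/θ_c = 611.0/15.0 = 40.73 m³/d.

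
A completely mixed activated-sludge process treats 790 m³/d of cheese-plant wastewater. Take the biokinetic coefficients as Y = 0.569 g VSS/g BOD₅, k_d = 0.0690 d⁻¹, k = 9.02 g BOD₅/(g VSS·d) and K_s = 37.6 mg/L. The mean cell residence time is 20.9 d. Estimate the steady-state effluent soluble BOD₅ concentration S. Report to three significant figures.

Effluent substrate depends only on kinetics and SRT: S = K_s(1 + k_d θ_c) / [θ_c(Yk − k_d) − 1] = 37.6 × (1 + 0.0690 × 20.9) / [20.9 × (0.569 × 9.02 − 0.0690) − 1] = 91.82 / 104.8 = 0.8760 mg/L.

S ≈ 0.876 mg/L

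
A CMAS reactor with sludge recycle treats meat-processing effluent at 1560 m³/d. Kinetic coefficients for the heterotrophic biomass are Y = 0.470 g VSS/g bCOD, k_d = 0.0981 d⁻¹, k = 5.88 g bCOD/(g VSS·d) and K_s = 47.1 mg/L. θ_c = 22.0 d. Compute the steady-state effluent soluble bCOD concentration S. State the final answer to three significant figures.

For a completely mixed reactor with recycle the Lawrence–McCarty relation gives S = K_s·(1 + k_d·θ_c) / [θ_c·(Y·k − k_d) − 1] = 47.1 × (1 + 0.0981 × 22.0) / [22.0 × (0.470 × 5.88 − 0.0981) − 1] = 148.8 / 57.64 = 2.581 mg/L.

S ≈ 2.58 mg/L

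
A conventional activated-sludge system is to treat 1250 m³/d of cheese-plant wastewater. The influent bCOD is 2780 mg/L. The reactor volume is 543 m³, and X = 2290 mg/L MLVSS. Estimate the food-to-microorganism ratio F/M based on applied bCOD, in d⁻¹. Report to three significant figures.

Food-to-microorganism ratio F/M = Q S₀ / (V X) = 1250 × 2780 / (543.0 × 2290) = 2.795 d⁻¹.

F/M ≈ 2.79 d⁻¹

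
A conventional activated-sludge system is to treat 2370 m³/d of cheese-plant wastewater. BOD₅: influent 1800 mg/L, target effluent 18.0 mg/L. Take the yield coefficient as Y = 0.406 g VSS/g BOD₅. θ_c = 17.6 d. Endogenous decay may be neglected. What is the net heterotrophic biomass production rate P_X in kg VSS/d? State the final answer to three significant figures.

P_X ≈ 1710 kg VSS/d

Since k_d ≈ 0, Y_obs = Y = 0.406 g VSS/g BOD₅.
ΔS = 1800 − 18.0 = 1782 mg/L, so the substrate removal rate is 2370 × 1782/1000 = 4223 kg BOD₅/d.
Net biomass production P_X = Y_obs × Q·(S₀ − S) = 0.4060 × 4223 = 1715 kg VSS/d.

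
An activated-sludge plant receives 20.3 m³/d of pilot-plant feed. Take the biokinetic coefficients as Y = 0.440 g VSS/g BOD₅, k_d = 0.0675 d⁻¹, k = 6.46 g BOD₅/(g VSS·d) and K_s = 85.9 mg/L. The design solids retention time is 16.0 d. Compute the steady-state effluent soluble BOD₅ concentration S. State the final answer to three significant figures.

Effluent substrate depends only on kinetics and SRT: S = K_s(1 + k_d θ_c) / [θ_c(Yk − k_d) − 1] = 85.9 × (1 + 0.0675 × 16.0) / [16.0 × (0.440 × 6.46 − 0.0675) − 1] = 178.7 / 43.40 = 4.117 mg/L.

S ≈ 4.12 mg/L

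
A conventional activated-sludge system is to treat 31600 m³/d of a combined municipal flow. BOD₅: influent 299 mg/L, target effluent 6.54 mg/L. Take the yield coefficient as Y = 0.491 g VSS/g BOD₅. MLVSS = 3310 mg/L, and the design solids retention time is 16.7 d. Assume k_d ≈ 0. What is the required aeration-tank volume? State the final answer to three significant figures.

With k_d = 0 the design equation reduces to V = Y Q (S₀−S) θ_c / X = 0.491 × 31600 × (299 − 6.54) × 16.7 / 3310 = 22894 m³.

V ≈ 22900 m³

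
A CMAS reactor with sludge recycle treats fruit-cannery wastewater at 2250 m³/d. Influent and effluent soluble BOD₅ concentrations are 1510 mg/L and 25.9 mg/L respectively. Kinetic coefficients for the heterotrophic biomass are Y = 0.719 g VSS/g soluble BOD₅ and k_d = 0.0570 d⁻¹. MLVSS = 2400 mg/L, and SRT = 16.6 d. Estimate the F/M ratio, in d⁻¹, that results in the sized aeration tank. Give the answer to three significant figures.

F/M ≈ 0.166 d⁻¹

From the SRT design equation V = Y Q (S₀−S) θ_c / [X (1 + k_d θ_c)] = 0.719 × 2250 × (1510 − 25.9) × 16.6 / [2400 × (1 + 0.0570 × 16.6)] = 3.99×10^7 / 4671 = 8533 m³.
Food-to-microorganism ratio F/M = Q S₀ / (V X) = 2250 × 1510 / (8533 × 2400) = 0.1659 d⁻¹.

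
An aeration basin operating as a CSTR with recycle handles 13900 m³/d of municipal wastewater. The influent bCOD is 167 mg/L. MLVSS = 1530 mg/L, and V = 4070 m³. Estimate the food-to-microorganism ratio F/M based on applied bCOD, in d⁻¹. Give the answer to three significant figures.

F/M = Q·S₀ / (V·X) = 13900 × 167 / (4070 × 1530) = 0.3728 g bCOD·(g VSS·d)⁻¹.

F/M ≈ 0.373 d⁻¹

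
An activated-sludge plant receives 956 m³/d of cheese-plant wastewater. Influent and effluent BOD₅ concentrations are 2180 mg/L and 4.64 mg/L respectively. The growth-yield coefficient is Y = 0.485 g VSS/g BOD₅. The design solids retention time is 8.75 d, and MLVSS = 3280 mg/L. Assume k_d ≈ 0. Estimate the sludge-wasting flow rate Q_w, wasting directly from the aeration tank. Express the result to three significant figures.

V·X = Y·Q·ΔS·θ_c gives V = 0.485 × 956 × (2180 − 4.64) × 8.75 / 3280 = 2691 m³.
With mixed-liquor wasting, θ_c = V/Q_w, so Q_w = V/θ_c = 2691/8.75 = 307.5 m³/d.

Q_w ≈ 308 m³/d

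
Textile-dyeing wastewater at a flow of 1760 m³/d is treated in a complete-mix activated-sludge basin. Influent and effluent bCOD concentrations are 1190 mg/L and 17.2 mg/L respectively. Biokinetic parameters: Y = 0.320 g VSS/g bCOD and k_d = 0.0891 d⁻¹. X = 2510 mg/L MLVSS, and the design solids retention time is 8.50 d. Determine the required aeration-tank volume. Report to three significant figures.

V ≈ 1270 m³

Rearranging the biomass balance for a CMAS with decay, V = Y·Q·ΔS·θ_c / [X·(1+k_d θ_c)] = 0.320 × 1760 × (1190 − 17.2) × 8.50 / [2510 × (1 + 0.0891 × 8.50)] = 5.61×10^6 / 4411 = 1273 m³.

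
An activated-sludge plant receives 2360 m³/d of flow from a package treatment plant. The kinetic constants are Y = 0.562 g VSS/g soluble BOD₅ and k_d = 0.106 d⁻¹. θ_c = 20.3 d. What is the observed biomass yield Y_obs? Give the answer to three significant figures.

Y_obs ≈ 0.178 g VSS/g soluble BOD₅

Correct the yield for decay: Y_obs = Y/(1 + k_d θ_c) = 0.562 / (1 + 0.106 × 20.3) = 0.562 / 3.152 = 0.1783.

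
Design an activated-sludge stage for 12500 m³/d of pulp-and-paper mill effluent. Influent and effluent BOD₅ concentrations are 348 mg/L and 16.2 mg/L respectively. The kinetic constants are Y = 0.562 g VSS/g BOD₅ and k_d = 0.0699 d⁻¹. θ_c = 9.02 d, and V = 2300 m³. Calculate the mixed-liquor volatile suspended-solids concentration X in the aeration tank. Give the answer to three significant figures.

X ≈ 5610 mg/L

Solving the biomass balance for X: X = Y Q (S₀−S) θ_c / [V (1+k_d θ_c)] = 0.562 × 12500 × (348 − 16.2) × 9.02 / [2300 × (1 + 0.0699 × 9.02)] = 5606 mg/L.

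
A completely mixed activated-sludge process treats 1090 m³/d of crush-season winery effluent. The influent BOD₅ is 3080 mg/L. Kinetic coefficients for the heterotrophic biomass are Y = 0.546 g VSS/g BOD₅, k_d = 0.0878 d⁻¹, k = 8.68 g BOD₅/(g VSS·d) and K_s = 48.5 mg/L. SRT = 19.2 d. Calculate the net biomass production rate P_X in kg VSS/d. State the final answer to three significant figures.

P_X ≈ 682 kg VSS/d

Effluent substrate depends only on kinetics and SRT: S = K_s(1 + k_d θ_c) / [θ_c(Yk − k_d) − 1] = 48.5 × (1 + 0.0878 × 19.2) / [19.2 × (0.546 × 8.68 − 0.0878) − 1] = 130.3 / 88.31 = 1.475 mg/L.
Correct the yield for decay: Y_obs = Y/(1 + k_d θ_c) = 0.546 / (1 + 0.0878 × 19.2) = 0.546 / 2.686 = 0.2033.
Mass of BOD₅ removed per day: Q(S₀ − S) = 1090 × 3079 g/m³ = 3356 kg/d.
Net biomass production P_X = Y_obs × Q·(S₀ − S) = 0.2033 × 3356 = 682.2 kg VSS/d.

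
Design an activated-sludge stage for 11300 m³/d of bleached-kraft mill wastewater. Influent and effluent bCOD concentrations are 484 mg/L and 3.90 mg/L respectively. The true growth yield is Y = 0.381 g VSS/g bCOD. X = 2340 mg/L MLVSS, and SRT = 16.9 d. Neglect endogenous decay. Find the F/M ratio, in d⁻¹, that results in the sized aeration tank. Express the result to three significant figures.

V·X = Y·Q·ΔS·θ_c gives V = 0.381 × 11300 × (484 − 3.90) × 16.9 / 2340 = 14928 m³.
F/M = Q·S₀ / (V·X) = 11300 × 484 / (14928 × 2340) = 0.1566 g bCOD·(g VSS·d)⁻¹.

F/M ≈ 0.157 d⁻¹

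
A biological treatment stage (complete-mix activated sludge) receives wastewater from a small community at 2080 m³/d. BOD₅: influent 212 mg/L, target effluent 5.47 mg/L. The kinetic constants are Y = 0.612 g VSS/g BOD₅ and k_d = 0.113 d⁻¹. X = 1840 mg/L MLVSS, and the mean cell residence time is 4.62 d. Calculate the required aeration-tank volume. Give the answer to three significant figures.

V ≈ 434 m³

Steady-state biomass mass balance: V·X·(1 + k_d·θ_c) = Y·Q·(S₀ − S)·θ_c, so V = 0.612 × 2080 × (212 − 5.47) × 4.62 / [1840 × (1 + 0.113 × 4.62)] = 1.21×10^6 / 2801 = 433.7 m³.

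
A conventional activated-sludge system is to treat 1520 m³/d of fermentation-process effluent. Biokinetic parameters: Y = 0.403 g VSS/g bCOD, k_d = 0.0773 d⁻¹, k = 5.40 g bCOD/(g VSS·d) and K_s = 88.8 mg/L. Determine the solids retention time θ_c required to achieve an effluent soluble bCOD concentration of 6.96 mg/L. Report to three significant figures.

θ_c ≈ 12.4 d

Specific growth rate at S = 6.96 mg/L: μ = YkS/(K_s+S) = 0.403·5.40·6.96/(88.8+6.96) = 0.1582 d⁻¹.
θ_c = 1/(μ − k_d) = 1/(0.1582 − 0.0773) = 1/0.08087 = 12.37 d.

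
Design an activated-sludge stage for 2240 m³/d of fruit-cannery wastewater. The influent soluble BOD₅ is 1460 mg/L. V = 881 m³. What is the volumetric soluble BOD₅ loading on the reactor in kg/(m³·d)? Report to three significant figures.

L_v = Q S₀ / V = 2240 × 1460 × 10⁻³ / 881.0 = 3.712 kg/(m³·d).

L_v ≈ 3.71 kg soluble BOD₅/(m³·d)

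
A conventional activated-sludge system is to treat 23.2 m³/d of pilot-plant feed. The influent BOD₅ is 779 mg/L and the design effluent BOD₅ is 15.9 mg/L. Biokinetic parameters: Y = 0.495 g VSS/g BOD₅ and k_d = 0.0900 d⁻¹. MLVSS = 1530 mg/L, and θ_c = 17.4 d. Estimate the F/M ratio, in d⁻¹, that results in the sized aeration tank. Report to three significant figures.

Rearranging the biomass balance for a CMAS with decay, V = Y·Q·ΔS·θ_c / [X·(1+k_d θ_c)] = 0.495 × 23.2 × (779 − 15.9) × 17.4 / [1530 × (1 + 0.0900 × 17.4)] = 1.52×10^5 / 3926 = 38.84 m³.
F/M = Q·S₀ / (V·X) = 23.2 × 779 / (38.84 × 1530) = 0.3041 g BOD₅·(g VSS·d)⁻¹.

F/M ≈ 0.304 d⁻¹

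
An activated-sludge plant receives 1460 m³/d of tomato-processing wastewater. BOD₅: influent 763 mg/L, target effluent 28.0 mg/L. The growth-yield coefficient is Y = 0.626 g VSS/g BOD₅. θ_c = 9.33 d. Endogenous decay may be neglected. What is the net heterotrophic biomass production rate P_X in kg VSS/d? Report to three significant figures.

P_X ≈ 672 kg VSS/d

With endogenous decay neglected, the observed yield equals the true yield: Y_obs = Y = 0.626 g VSS/g BOD₅.
Substrate removed = Q·(S₀ − S) = 1460 m³/d × (763 − 28.0) g/m³ = 1.07×10^6 g/d = 1073 kg/d.
P_X = Y_obs · Q(S₀ − S) = 0.6260 × 1073 = 671.8 kg VSS/d.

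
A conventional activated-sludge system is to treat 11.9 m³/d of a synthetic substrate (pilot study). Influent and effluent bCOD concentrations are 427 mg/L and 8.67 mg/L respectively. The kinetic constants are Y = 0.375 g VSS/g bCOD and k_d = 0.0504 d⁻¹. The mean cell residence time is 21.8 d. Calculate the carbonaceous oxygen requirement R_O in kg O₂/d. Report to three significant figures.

The observed yield is Y_obs = Y/(1 + k_d·θ_c) = 0.375 / (1 + 0.0504 × 21.8) = 0.375 / 2.099 = 0.1787 g VSS per g bCOD removed.
Mass of bCOD removed per day: Q(S₀ − S) = 11.9 × 418.3 g/m³ = 4.978 kg/d.
Biomass synthesised: P_X = Y_obs × 4.978 = 0.8895 kg VSS/d.
R_O = Q·ΔS − 1.42 P_X = 4.978 − 1.263 = 3.715 kg O₂/d.

R_O ≈ 3.72 kg O₂/d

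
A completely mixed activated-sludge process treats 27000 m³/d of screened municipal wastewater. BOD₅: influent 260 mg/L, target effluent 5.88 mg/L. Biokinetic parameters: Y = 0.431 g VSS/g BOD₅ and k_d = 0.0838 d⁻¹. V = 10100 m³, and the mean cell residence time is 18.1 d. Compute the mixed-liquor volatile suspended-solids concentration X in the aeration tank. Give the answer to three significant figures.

Solving the biomass balance for X: X = Y Q (S₀−S) θ_c / [V (1+k_d θ_c)] = 0.431 × 27000 × (260 − 5.88) × 18.1 / [10100 × (1 + 0.0838 × 18.1)] = 2106 mg/L.

X ≈ 2110 mg/L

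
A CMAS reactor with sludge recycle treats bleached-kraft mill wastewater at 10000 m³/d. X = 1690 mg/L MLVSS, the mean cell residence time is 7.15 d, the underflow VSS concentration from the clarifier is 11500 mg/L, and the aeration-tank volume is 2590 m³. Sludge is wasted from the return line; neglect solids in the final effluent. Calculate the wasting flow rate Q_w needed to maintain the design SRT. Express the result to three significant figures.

Q_w ≈ 53.2 m³/d

θ_c = V·X/(Q_w·X_r) when wasting from the recycle, so Q_w = V·X/(θ_c·X_r) = 2590 × 1690 / (7.15 × 11500) = 53.23 m³/d.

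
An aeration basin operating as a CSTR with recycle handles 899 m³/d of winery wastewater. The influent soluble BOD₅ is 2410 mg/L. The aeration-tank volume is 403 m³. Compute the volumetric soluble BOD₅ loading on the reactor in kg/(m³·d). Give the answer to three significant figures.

Volumetric loading L_v = Q·S₀ / V = 899 × 2410 g/m³ / 403.0 m³ = 5376 g/(m³·d) = 5.376 kg soluble BOD₅/(m³·d).

L_v ≈ 5.38 kg soluble BOD₅/(m³·d)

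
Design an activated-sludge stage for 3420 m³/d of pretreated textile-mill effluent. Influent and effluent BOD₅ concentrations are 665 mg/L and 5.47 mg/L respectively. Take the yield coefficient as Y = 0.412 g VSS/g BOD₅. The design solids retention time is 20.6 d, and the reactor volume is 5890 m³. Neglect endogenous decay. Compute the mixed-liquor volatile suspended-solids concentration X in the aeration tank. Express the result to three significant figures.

X ≈ 3250 mg/L

Without decay, X = Y Q (S₀−S) θ_c / V = 0.412 × 3420 × (665 − 5.47) × 20.6 / 5890 = 3250 mg/L.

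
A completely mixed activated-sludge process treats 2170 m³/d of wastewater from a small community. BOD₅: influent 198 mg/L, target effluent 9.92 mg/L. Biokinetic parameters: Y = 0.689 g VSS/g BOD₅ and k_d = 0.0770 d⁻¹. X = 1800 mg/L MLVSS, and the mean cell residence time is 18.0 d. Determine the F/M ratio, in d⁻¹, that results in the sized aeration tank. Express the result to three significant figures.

F/M ≈ 0.203 d⁻¹

From the SRT design equation V = Y Q (S₀−S) θ_c / [X (1 + k_d θ_c)] = 0.689 × 2170 × (198 − 9.92) × 18.0 / [1800 × (1 + 0.0770 × 18.0)] = 5.06×10^6 / 4295 = 1179 m³.
F/M = Q·S₀ / (V·X) = 2170 × 198 / (1179 × 1800) = 0.2025 g BOD₅·(g VSS·d)⁻¹.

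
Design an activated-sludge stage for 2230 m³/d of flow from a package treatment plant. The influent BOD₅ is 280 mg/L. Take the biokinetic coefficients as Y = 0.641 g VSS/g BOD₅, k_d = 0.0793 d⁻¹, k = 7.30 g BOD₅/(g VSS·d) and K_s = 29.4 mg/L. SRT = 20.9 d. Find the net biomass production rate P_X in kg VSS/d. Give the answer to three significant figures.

P_X ≈ 150 kg VSS/d

From the Monod/SRT balance for a CMAS, S = K_s·(1+k_d θ_c)/[θ_c·(Y k − k_d) − 1] = 29.4 × (1 + 0.0793 × 20.9) / [20.9 × (0.641 × 7.30 − 0.0793) − 1] = 78.13 / 95.14 = 0.8212 mg/L.
The observed yield is Y_obs = Y/(1 + k_d·θ_c) = 0.641 / (1 + 0.0793 × 20.9) = 0.641 / 2.657 = 0.2412 g VSS per g BOD₅ removed.
Mass of BOD₅ removed per day: Q(S₀ − S) = 2230 × 279.2 g/m³ = 622.6 kg/d.
P_X = Y_obs · Q(S₀ − S) = 0.2412 × 622.6 = 150.2 kg VSS/d.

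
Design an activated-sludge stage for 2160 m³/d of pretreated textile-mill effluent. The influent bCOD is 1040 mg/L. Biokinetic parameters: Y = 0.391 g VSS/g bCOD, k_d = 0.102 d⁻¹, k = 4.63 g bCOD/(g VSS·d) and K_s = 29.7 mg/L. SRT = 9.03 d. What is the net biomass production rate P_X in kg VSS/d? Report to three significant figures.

From the Monod/SRT balance for a CMAS, S = K_s·(1+k_d θ_c)/[θ_c·(Y k − k_d) − 1] = 29.7 × (1 + 0.102 × 9.03) / [9.03 × (0.391 × 4.63 − 0.102) − 1] = 57.06 / 14.43 = 3.955 mg/L.
Correct the yield for decay: Y_obs = Y/(1 + k_d θ_c) = 0.391 / (1 + 0.102 × 9.03) = 0.391 / 1.921 = 0.2035.
Substrate removed = Q·(S₀ − S) = 2160 m³/d × (1040 − 3.95) g/m³ = 2.24×10^6 g/d = 2238 kg/d.
Biomass produced: P_X = Y_obs·Q·ΔS = 0.2035 × 2238 ≈ 455.5 kg VSS/d.

P_X ≈ 455 kg VSS/d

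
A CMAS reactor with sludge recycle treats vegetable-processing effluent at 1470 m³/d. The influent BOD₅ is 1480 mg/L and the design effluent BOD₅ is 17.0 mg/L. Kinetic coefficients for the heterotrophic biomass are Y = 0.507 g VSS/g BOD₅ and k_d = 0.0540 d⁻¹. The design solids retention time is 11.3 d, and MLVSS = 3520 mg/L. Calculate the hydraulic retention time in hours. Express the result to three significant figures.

From the SRT design equation V = Y Q (S₀−S) θ_c / [X (1 + k_d θ_c)] = 0.507 × 1470 × (1480 − 17.0) × 11.3 / [3520 × (1 + 0.0540 × 11.3)] = 1.23×10^7 / 5668 = 2174 m³.
τ = V/Q = 2174/1470 = 1.479 d, or 35.49 h.

τ ≈ 35.5 h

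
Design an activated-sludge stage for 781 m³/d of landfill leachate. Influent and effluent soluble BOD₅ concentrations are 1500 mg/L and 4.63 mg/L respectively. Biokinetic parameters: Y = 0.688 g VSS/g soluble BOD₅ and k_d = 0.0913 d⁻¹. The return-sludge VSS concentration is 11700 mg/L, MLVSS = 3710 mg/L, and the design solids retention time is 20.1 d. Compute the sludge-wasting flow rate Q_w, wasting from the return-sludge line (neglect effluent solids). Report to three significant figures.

Q_w ≈ 24.2 m³/d

Rearranging the biomass balance for a CMAS with decay, V = Y·Q·ΔS·θ_c / [X·(1+k_d θ_c)] = 0.688 × 781 × (1500 − 4.63) × 20.1 / [3710 × (1 + 0.0913 × 20.1)] = 1.62×10^7 / 10518 = 1535 m³.
θ_c = V·X/(Q_w·X_r) when wasting from the recycle, so Q_w = V·X/(θ_c·X_r) = 1535 × 3710 / (20.1 × 11700) = 24.22 m³/d.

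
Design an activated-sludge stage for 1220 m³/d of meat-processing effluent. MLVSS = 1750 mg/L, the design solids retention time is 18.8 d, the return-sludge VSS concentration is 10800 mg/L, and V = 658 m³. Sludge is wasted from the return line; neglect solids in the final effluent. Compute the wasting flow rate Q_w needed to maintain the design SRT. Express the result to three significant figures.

Q_w = (V·X)/(θ_c X_r) = 658.0 × 1750 / (18.8 × 10800) = 5.671 m³/d.

Q_w ≈ 5.67 m³/d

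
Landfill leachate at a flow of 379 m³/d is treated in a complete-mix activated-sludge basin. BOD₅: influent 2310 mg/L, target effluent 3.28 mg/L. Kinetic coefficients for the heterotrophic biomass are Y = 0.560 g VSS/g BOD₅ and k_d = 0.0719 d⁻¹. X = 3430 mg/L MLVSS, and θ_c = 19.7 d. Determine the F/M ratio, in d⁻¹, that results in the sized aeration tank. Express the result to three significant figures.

Steady-state biomass mass balance: V·X·(1 + k_d·θ_c) = Y·Q·(S₀ − S)·θ_c, so V = 0.560 × 379 × (2310 − 3.28) × 19.7 / [3430 × (1 + 0.0719 × 19.7)] = 9.64×10^6 / 8288 = 1164 m³.
F/M = Q·S₀ / (V·X) = 379 × 2310 / (1164 × 3430) = 0.2193 g BOD₅·(g VSS·d)⁻¹.

F/M ≈ 0.219 d⁻¹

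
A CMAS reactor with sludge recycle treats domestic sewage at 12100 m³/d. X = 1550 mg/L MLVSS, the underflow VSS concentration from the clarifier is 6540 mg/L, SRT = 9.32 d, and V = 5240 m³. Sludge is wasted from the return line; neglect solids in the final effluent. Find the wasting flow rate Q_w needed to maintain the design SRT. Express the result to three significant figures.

Q_w ≈ 133 m³/d

Q_w = (V·X)/(θ_c X_r) = 5240 × 1550 / (9.32 × 6540) = 133.3 m³/d.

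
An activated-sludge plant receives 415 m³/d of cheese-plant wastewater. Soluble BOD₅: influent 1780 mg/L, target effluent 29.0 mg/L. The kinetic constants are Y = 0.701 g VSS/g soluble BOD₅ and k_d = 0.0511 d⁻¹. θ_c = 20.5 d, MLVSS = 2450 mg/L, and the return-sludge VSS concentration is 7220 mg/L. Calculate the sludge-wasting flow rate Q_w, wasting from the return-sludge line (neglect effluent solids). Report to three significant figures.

Q_w ≈ 34.5 m³/d

Steady-state biomass mass balance: V·X·(1 + k_d·θ_c) = Y·Q·(S₀ − S)·θ_c, so V = 0.701 × 415 × (1780 − 29.0) × 20.5 / [2450 × (1 + 0.0511 × 20.5)] = 1.04×10^7 / 5016 = 2082 m³.
θ_c = V·X/(Q_w·X_r) when wasting from the recycle, so Q_w = V·X/(θ_c·X_r) = 2082 × 2450 / (20.5 × 7220) = 34.46 m³/d.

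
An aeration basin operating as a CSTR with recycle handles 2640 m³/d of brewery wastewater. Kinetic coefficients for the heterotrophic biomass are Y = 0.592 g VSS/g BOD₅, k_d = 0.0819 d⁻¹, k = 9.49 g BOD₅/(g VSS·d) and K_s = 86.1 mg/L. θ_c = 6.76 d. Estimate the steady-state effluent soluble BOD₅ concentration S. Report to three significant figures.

Effluent substrate depends only on kinetics and SRT: S = K_s(1 + k_d θ_c) / [θ_c(Yk − k_d) − 1] = 86.1 × (1 + 0.0819 × 6.76) / [6.76 × (0.592 × 9.49 − 0.0819) − 1] = 133.8 / 36.42 = 3.672 mg/L.

S ≈ 3.67 mg/L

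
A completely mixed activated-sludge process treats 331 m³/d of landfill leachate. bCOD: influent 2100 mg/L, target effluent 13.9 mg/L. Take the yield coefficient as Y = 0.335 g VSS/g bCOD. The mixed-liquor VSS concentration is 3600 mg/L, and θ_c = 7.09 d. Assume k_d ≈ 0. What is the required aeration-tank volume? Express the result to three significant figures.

With k_d = 0 the design equation reduces to V = Y Q (S₀−S) θ_c / X = 0.335 × 331 × (2100 − 13.9) × 7.09 / 3600 = 455.6 m³.

V ≈ 456 m³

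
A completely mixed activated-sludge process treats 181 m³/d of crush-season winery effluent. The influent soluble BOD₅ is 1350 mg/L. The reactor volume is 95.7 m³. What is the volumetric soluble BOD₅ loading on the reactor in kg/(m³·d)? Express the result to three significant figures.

L_v ≈ 2.55 kg soluble BOD₅/(m³·d)

Volumetric loading L_v = Q·S₀ / V = 181 × 1350 g/m³ / 95.70 m³ = 2553 g/(m³·d) = 2.553 kg soluble BOD₅/(m³·d).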